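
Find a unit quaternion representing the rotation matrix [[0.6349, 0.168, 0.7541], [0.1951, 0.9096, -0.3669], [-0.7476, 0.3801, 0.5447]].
0.8788 + 0.2125i + 0.4272j + 0.0077k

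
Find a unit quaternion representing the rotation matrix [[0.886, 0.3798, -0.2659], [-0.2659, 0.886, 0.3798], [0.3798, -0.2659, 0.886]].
0.9563 - 0.1688i - 0.1688j - 0.1688k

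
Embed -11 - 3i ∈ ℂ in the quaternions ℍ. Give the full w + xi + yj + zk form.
-11 - 3i + 0j + 0k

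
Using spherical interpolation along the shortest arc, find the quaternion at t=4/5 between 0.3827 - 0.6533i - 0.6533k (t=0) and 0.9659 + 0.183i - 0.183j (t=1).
0.9705 - 0.0114i - 0.1644j - 0.1758k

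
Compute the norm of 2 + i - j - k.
√7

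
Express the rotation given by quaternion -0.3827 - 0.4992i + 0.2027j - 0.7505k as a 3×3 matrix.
[[-0.2087, -0.7768, 0.5942], [0.3721, -0.6249, -0.6863], [0.9044, 0.0778, 0.4194]]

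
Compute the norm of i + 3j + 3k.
√19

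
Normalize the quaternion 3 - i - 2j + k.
0.7746 - 0.2582i - 0.5164j + 0.2582k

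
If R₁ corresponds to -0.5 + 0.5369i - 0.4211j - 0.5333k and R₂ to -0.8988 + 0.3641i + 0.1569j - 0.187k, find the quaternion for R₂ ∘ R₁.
0.2203 - 0.827i + 0.3938j + 0.3353k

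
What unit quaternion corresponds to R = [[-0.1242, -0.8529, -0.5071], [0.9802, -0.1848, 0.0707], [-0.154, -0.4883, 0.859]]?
0.6225 - 0.2245i - 0.1418j + 0.7362k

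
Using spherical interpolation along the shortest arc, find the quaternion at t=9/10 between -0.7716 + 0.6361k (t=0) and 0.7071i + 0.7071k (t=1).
-0.0952 + 0.6636i + 0.742k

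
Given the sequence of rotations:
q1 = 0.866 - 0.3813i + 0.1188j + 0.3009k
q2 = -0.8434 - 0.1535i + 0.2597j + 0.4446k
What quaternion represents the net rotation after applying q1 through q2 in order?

q2 · q1 = -0.9535 + 0.214i + 0.0014j + 0.212k
-0.9535 + 0.214i + 0.0014j + 0.212k


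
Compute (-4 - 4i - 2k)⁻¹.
-0.1111 + 0.1111i + 0.0556k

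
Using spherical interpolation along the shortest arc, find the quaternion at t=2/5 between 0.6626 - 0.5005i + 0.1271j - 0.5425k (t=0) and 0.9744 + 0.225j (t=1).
0.8594 - 0.324i + 0.1817j - 0.3512k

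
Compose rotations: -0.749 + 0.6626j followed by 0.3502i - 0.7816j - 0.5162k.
0.5179 + 0.0797i + 0.5854j + 0.6187k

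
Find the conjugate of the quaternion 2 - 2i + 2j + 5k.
2 + 2i - 2j - 5k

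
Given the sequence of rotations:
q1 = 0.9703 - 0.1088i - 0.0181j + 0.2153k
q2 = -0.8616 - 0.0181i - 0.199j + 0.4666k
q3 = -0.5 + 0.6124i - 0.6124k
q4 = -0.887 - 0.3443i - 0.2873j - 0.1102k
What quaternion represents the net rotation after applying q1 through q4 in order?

q2 · q1 = -0.942 + 0.0418i - 0.2244j + 0.2459k
q3 · q2 · q1 = 0.596 - 0.7352i - 0.064j + 0.3165k
q4 · q3 · q2 · q1 = -0.7653 + 0.3489i + 0.0755j - 0.5356k
-0.7653 + 0.3489i + 0.0755j - 0.5356k


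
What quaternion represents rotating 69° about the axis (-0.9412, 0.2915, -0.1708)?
0.8241 - 0.5331i + 0.1651j - 0.0967k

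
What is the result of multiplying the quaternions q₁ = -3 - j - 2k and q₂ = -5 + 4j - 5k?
9 + 13i - 7j + 25k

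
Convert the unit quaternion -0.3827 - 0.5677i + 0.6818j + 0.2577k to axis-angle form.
axis = (-0.6145, 0.738, 0.2789), θ = 5π/4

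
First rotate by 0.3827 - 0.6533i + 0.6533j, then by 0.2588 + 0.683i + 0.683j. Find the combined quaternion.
0.099 + 0.0923i + 0.4305j + 0.8924k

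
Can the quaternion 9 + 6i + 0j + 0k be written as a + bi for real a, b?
Yes. The quaternion 9 + 6i has j- and k-coefficients y = z = 0, so it lies in the complex subalgebra spanned by 1 and i.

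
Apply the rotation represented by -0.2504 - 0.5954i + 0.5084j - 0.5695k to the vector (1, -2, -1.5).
(0.98, 1.711, 1.833)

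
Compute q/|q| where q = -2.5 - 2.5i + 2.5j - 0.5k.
-0.5735 - 0.5735i + 0.5735j - 0.1147k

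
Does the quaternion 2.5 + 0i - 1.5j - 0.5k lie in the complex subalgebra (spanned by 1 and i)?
No. The quaternion 2.5 - 1.5j - 0.5k has j-coefficient y = -1.5 and k-coefficient z = -0.5, not both zero, so it does not lie in the complex subalgebra spanned by 1 and i.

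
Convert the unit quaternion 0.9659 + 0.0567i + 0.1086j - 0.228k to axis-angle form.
axis = (0.2191, 0.4196, -0.8809), θ = π/6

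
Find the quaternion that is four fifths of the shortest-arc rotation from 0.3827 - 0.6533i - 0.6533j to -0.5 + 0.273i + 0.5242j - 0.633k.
0.4998 - 0.371i - 0.5797j + 0.5258k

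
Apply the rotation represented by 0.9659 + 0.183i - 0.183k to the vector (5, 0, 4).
(4.397, -3.182, 3.397)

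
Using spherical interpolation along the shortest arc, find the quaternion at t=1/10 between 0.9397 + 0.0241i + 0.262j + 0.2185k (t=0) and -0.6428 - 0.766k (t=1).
0.9286 + 0.022i + 0.2395j + 0.2827k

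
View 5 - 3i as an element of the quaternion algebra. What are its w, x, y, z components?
5 - 3i + 0j + 0k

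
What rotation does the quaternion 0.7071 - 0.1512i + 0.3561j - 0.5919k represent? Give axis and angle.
axis = (-0.2138, 0.5036, -0.8371), θ = π/2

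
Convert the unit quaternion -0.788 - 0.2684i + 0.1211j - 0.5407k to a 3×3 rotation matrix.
[[0.386, -0.9171, 0.0994], [0.7871, 0.2712, -0.554], [0.4811, 0.292, 0.8266]]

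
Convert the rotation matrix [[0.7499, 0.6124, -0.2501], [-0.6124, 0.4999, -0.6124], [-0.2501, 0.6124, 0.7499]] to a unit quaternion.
0.866 + 0.3536i - 0.3536k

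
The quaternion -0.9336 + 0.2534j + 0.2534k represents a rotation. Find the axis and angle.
axis = (0, √2/2, √2/2), θ = 318°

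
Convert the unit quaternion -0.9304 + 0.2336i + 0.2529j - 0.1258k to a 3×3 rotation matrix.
[[0.8404, -0.1159, -0.5294], [0.3522, 0.8592, 0.3711], [0.4118, -0.4983, 0.7629]]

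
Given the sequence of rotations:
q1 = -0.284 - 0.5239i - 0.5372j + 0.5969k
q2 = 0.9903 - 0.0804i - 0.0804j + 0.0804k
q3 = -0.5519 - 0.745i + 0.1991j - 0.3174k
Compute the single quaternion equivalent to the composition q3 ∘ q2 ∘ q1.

q2 · q1 = -0.4145 - 0.5008i - 0.5033j + 0.5693k
q3 · q2 · q1 = 0.1366 + 0.5388i + 0.7783j + 0.292k
0.1366 + 0.5388i + 0.7783j + 0.292k


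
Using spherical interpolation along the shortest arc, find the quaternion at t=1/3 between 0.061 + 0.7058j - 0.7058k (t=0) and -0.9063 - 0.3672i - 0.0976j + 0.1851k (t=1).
0.4457 + 0.161i + 0.6032j - 0.6416k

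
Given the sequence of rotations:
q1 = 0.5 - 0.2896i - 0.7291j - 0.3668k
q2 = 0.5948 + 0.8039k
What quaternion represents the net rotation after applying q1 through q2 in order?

q2 · q1 = 0.5923 + 0.4139i - 0.6665j + 0.1838k
0.5923 + 0.4139i - 0.6665j + 0.1838k


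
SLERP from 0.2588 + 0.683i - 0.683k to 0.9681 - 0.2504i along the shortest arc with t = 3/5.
0.9034 + 0.1889i - 0.3849k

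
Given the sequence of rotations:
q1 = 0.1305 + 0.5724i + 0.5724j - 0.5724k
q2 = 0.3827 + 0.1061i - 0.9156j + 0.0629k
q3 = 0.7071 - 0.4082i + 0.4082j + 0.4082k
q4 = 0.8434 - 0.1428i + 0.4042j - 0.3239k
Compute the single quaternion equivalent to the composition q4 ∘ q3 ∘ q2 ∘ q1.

q2 · q1 = 0.5493 + 0.721i + 0.1963j + 0.374k
q3 · q2 · q1 = 0.4499 + 0.3581i + 0.81j + 0.1142k
q4 · q3 · q2 · q1 = 0.1402 + 0.5463i + 0.7653j - 0.3098k
0.1402 + 0.5463i + 0.7653j - 0.3098k


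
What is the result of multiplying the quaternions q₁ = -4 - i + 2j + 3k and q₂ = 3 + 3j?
-18 - 12i - 6j + 6k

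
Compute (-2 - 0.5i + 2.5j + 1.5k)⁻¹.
-0.1569 + 0.0392i - 0.1961j - 0.1176k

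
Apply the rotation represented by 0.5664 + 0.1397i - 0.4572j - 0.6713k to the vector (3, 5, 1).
(1.5, -1.911, 5.394)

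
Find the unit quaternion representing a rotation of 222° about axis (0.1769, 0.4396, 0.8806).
-0.3584 + 0.1652i + 0.4104j + 0.8221k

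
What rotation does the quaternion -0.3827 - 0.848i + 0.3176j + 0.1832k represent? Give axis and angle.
axis = (-0.9179, 0.3438, 0.1983), θ = 5π/4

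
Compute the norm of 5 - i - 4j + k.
√43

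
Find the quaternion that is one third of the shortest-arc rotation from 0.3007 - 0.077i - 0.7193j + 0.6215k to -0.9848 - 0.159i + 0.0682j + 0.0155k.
0.6525 + 0.0076i - 0.5887j + 0.4771k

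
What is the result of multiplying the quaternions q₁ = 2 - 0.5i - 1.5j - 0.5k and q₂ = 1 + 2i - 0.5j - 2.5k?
1 + 7i - 4.75j - 2.25k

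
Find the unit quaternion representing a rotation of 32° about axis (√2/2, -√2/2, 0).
0.9613 + 0.1949i - 0.1949j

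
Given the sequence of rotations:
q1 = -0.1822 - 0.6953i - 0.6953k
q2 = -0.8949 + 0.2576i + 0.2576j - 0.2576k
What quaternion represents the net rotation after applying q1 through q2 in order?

q2 · q1 = 0.1631 + 0.3962i + 0.3113j + 0.8483k
0.1631 + 0.3962i + 0.3113j + 0.8483k


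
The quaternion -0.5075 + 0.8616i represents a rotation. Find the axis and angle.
axis = (1, 0, 0), θ = 241°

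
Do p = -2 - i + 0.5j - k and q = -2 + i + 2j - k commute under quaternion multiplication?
No: pq = 3 + 1.5i - 7j + 1.5k ≠ 3 - 1.5i - 3j + 6.5k = qp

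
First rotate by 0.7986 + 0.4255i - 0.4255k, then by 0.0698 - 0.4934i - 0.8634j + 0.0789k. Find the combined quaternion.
0.2993 + 0.003i - 0.8659j + 0.4007k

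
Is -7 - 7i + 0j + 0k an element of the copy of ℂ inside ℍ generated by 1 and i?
Yes. The quaternion -7 - 7i has j- and k-coefficients y = z = 0, so it lies in the complex subalgebra spanned by 1 and i.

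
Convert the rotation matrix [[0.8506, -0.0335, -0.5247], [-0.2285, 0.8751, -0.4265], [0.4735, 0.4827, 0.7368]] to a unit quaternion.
0.9304 + 0.2443i - 0.2682j - 0.0524k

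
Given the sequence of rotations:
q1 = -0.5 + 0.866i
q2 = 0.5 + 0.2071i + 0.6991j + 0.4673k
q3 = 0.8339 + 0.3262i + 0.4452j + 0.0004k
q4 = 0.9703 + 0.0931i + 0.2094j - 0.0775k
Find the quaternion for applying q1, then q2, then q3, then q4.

q2 · q1 = -0.4293 + 0.3295i + 0.0551j - 0.8391k
q3 · q2 · q1 = -0.4897 - 0.2389i + 0.1287j - 0.8286k
q4 · q3 · q2 · q1 = -0.5441 - 0.4409i + 0.118j - 0.704k
-0.5441 - 0.4409i + 0.118j - 0.704k


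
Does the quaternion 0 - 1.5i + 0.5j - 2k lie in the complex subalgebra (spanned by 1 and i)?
No. The quaternion -1.5i + 0.5j - 2k has j-coefficient y = 0.5 and k-coefficient z = -2, not both zero, so it does not lie in the complex subalgebra spanned by 1 and i.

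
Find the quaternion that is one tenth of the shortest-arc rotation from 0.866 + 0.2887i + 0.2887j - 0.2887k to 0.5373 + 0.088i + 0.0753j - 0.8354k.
0.8512 + 0.2738i + 0.2724j - 0.3553k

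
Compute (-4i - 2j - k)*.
4i + 2j + k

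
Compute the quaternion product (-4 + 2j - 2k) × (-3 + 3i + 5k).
22 - 2i - 12j - 20k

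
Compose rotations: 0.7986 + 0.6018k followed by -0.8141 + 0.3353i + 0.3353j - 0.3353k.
-0.4484 + 0.4696i + 0.066j - 0.7577k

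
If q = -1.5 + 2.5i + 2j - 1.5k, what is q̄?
-1.5 - 2.5i - 2j + 1.5k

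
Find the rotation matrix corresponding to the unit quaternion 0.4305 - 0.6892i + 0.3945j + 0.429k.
[[0.3207, -0.9131, -0.2517], [-0.1744, -0.3181, 0.9319], [-0.931, -0.2549, -0.2613]]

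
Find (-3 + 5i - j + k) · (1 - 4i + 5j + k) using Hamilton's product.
21 + 11i - 25j + 19k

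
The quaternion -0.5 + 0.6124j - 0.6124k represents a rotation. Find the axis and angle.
axis = (0, √2/2, -√2/2), θ = 4π/3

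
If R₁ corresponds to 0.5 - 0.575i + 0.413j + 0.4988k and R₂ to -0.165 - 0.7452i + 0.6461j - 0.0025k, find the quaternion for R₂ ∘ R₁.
-0.7766 + 0.0456i + 0.628j - 0.0198k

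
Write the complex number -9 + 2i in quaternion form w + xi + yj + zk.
-9 + 2i + 0j + 0k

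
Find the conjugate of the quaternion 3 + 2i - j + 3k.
3 - 2i + j - 3k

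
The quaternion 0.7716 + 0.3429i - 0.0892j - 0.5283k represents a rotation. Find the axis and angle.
axis = (0.5391, -0.1402, -0.8305), θ = 79°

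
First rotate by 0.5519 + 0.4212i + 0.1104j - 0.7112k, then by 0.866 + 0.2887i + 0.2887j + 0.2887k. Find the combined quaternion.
0.5298 + 0.2869i + 0.5819j - 0.5463k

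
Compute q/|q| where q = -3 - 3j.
-0.7071 - 0.7071j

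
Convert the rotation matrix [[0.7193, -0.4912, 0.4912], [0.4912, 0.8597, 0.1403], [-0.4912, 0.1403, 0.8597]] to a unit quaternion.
0.9272 + 0.2649j + 0.2649k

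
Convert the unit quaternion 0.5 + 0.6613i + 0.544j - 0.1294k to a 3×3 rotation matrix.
[[0.3746, 0.8489, 0.3729], [0.5901, 0.0919, -0.8021], [-0.7151, 0.5205, -0.4665]]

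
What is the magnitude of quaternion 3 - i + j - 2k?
√15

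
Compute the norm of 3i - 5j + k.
√35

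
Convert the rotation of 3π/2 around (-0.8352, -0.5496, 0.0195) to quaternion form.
-0.7071 - 0.5906i - 0.3886j + 0.0138k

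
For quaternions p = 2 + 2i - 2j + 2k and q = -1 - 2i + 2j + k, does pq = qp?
No: pq = 4 - 12i ≠ 4 + 12j = qp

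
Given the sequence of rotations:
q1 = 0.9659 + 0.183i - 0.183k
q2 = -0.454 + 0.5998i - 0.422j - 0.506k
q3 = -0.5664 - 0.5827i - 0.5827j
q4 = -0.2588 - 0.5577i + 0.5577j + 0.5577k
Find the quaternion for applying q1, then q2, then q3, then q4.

q2 · q1 = -0.6409 + 0.5735i - 0.3904j - 0.3284k
q3 · q2 · q1 = 0.4697 + 0.24i + 0.4032j + 0.7477k
q4 · q3 · q2 · q1 = -0.6296 - 0.1319i + 0.7084j - 0.2903k
-0.6296 - 0.1319i + 0.7084j - 0.2903k


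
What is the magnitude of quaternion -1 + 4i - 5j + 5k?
√67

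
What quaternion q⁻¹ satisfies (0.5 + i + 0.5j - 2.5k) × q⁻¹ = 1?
0.0645 - 0.129i - 0.0645j + 0.3226k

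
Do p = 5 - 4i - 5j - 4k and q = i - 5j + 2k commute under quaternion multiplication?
No: pq = -13 - 25i - 21j + 35k ≠ -13 + 35i - 29j - 15k = qp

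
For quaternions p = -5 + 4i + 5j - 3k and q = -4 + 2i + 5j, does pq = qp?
No: pq = -13 - 11i - 51j + 22k ≠ -13 - 41i - 39j + 2k = qp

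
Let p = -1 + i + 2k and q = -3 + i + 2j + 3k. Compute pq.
-4 - 8i - 3j - 7k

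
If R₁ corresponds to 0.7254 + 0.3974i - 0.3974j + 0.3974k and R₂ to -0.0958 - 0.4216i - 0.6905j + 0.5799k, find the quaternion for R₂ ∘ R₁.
-0.4068 - 0.3879i - 0.0648j + 0.8245k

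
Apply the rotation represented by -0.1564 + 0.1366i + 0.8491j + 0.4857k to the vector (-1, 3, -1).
(2.198, 0.525, 2.427)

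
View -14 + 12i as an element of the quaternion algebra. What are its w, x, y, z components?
-14 + 12i + 0j + 0k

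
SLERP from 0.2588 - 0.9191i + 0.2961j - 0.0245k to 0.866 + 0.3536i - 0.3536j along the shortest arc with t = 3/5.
-0.5087 - 0.751i + 0.4207j - 0.013k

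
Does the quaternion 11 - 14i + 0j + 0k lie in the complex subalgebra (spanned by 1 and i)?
Yes. The quaternion 11 - 14i has j- and k-coefficients y = z = 0, so it lies in the complex subalgebra spanned by 1 and i.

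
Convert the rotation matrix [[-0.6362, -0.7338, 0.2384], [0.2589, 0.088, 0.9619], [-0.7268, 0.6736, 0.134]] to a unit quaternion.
0.3827 - 0.1883i + 0.6305j + 0.6485k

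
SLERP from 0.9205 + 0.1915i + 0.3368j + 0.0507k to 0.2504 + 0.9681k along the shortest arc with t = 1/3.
0.834 + 0.1509i + 0.2655j + 0.4595k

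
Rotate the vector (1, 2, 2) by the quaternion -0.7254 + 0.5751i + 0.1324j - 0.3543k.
(-1.209, 2.322, -1.465)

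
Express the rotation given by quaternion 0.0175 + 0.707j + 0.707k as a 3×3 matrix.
[[-0.9994, -0.0247, 0.0247], [0.0247, 0.0003, 0.9997], [-0.0247, 0.9997, 0.0003]]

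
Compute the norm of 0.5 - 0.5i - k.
1.225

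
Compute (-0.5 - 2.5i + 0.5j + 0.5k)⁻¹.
-0.0714 + 0.3571i - 0.0714j - 0.0714k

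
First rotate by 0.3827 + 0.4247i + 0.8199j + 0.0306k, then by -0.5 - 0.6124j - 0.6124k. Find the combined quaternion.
0.3295 + 0.271i - 0.9044j + 0.0104k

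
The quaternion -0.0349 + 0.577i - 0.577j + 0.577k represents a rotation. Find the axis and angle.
axis = (√3/3, -√3/3, √3/3), θ = 184°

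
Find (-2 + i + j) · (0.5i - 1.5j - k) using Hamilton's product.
1 - 2i + 4j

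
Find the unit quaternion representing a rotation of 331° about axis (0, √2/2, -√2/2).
-0.9681 + 0.177j - 0.177k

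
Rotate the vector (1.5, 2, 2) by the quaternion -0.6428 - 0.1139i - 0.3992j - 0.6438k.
(-0.375, 2.403, 2.082)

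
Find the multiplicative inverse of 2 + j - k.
0.3333 - 0.1667j + 0.1667k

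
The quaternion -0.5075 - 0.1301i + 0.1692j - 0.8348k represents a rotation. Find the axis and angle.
axis = (-0.151, 0.1964, -0.9688), θ = 241°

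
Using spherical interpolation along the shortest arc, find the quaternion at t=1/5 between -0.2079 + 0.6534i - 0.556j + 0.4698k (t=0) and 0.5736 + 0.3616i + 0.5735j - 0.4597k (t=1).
-0.3236 + 0.4787i - 0.6265j + 0.5232k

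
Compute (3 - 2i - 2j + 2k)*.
3 + 2i + 2j - 2k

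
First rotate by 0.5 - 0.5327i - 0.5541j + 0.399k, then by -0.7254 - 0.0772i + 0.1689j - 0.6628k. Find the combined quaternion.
-0.0458 + 0.048i + 0.8703j - 0.4881k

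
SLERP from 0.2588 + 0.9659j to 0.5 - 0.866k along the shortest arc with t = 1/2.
0.5049 + 0.6427j - 0.5762k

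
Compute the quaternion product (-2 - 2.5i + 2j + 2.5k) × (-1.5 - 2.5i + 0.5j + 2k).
-9.25 + 11.5i - 5.25j - 4k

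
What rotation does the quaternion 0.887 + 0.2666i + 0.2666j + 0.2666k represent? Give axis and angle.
axis = (√3/3, √3/3, √3/3), θ = 55°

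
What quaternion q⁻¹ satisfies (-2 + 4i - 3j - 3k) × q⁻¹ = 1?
-0.0526 - 0.1053i + 0.0789j + 0.0789k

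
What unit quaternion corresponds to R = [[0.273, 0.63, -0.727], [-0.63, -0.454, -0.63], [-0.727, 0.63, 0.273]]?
0.5225 + 0.6029i - 0.6029k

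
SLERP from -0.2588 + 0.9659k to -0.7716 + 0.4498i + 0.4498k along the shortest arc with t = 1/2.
-0.57 + 0.2488i + 0.7831k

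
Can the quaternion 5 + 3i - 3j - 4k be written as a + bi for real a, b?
No. The quaternion 5 + 3i - 3j - 4k has j-coefficient y = -3 and k-coefficient z = -4, not both zero, so it does not lie in the complex subalgebra spanned by 1 and i.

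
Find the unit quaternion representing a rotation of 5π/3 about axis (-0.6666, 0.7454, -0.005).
-0.866 - 0.3333i + 0.3727j - 0.0025k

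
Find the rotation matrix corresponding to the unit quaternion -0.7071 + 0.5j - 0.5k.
[[0, -0.7071, -0.7071], [0.7071, 0.5, -0.5], [0.7071, -0.5, 0.5]]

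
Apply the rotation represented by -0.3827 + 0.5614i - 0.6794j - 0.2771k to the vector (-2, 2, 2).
(-1.379, 3.146, 0.449)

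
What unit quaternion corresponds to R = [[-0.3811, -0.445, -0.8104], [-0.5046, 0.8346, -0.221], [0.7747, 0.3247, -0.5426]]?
-0.4772 - 0.2859i + 0.8304j + 0.0312k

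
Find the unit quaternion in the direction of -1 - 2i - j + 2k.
-0.3162 - 0.6325i - 0.3162j + 0.6325k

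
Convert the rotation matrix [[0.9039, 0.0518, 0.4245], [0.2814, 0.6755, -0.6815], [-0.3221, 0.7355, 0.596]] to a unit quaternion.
0.891 + 0.3976i + 0.2095j + 0.0644k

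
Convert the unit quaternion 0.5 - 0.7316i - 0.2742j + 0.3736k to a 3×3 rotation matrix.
[[0.5705, 0.0276, -0.8209], [0.7748, -0.3496, 0.5267], [-0.2725, -0.9365, -0.2208]]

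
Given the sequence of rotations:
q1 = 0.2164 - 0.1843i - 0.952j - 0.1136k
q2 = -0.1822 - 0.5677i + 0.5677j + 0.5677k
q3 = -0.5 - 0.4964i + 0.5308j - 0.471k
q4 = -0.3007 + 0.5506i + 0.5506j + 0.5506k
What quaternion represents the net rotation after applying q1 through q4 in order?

q2 · q1 = 0.4609 + 0.3867i + 0.1272j + 0.7886k
q3 · q2 · q1 = 0.2654 + 0.0564i + 0.3904j - 0.8798k
q4 · q3 · q2 · q1 = 0.1586 - 0.5702i + 0.5442j + 0.5946k
0.1586 - 0.5702i + 0.5442j + 0.5946k


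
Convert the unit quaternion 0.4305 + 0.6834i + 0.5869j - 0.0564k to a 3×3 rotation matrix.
[[0.3047, 0.8507, 0.4282], [0.7536, 0.0596, -0.6546], [-0.5824, 0.5222, -0.623]]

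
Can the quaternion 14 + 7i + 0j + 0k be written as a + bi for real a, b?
Yes. The quaternion 14 + 7i has j- and k-coefficients y = z = 0, so it lies in the complex subalgebra spanned by 1 and i.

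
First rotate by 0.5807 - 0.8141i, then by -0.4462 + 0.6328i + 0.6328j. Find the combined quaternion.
0.2561 + 0.7307i + 0.3675j + 0.5152k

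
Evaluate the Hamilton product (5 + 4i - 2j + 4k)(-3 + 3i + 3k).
-39 - 3i + 6j + 9k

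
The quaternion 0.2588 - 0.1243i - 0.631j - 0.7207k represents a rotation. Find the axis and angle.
axis = (-0.1287, -0.6533, -0.7461), θ = 5π/6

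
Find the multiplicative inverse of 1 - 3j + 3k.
0.0526 + 0.1579j - 0.1579k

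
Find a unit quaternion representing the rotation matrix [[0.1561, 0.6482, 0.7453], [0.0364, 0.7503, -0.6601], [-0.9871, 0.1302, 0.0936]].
0.7071 + 0.2794i + 0.6125j - 0.2163k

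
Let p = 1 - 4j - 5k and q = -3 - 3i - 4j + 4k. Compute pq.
1 - 39i + 23j + 7k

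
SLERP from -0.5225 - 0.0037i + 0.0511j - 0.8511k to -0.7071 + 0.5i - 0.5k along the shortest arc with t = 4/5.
-0.6928 + 0.4099i + 0.011j - 0.5932k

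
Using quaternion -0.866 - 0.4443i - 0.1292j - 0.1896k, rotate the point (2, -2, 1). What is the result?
(2.609, -0.901, -1.176)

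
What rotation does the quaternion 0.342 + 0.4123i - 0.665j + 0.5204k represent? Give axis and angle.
axis = (0.4388, -0.7077, 0.5538), θ = 140°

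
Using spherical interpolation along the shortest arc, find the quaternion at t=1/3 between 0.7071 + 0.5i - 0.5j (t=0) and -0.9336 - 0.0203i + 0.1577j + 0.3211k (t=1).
0.8323 + 0.3577i - 0.4073j - 0.1159k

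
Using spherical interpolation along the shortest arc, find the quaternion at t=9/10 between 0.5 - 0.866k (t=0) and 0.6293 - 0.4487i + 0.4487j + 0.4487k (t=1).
-0.5405 + 0.4387i - 0.4387j - 0.5682k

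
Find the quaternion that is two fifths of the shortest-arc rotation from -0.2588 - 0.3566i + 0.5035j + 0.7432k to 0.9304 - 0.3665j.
-0.6291 - 0.2474i + 0.5264j + 0.5156k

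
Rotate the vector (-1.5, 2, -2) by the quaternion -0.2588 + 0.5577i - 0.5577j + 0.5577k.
(-2.122, 1.545, -1.833)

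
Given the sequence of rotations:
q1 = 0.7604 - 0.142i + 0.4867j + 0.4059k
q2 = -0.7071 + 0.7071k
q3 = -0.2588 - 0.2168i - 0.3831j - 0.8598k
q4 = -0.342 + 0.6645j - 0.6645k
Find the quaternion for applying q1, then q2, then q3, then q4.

q2 · q1 = -0.8247 - 0.2437i - 0.4446j + 0.2507k
q3 · q2 · q1 = 0.2058 - 0.2364i + 0.6949j + 0.6472k
q4 · q3 · q2 · q1 = -0.1021 + 0.9727i + 0.0562j - 0.201k
-0.1021 + 0.9727i + 0.0562j - 0.201k


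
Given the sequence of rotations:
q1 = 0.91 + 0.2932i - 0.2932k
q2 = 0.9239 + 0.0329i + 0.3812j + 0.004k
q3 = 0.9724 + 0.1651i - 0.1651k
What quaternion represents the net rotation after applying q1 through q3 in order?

q2 · q1 = 0.8323 + 0.1891i + 0.3577j - 0.379k
q3 · q2 · q1 = 0.7155 + 0.3803i + 0.3792j - 0.4469k
0.7155 + 0.3803i + 0.3792j - 0.4469k


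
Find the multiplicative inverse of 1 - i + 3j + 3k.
0.05 + 0.05i - 0.15j - 0.15k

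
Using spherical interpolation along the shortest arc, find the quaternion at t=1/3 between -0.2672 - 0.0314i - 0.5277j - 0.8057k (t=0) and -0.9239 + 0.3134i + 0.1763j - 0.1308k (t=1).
-0.6185 + 0.1127i - 0.3422j - 0.6983k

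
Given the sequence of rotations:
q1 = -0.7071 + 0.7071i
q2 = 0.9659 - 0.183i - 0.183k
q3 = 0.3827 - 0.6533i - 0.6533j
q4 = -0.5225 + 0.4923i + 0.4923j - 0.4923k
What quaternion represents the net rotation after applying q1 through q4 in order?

q2 · q1 = -0.5536 + 0.8124i - 0.1294j + 0.1294k
q3 · q2 · q1 = 0.2343 + 0.588i + 0.3967j + 0.6648k
q4 · q3 · q2 · q1 = -0.2799 + 0.3307i - 0.7087j - 0.5569k
-0.2799 + 0.3307i - 0.7087j - 0.5569k


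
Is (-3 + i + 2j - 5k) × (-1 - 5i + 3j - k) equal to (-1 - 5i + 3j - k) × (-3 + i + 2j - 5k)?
No: pq = -3 + 27i + 15j + 21k ≠ -3 + i - 37j - 5k = qp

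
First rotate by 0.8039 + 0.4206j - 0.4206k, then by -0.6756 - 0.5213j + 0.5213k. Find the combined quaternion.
-0.1046 - 0.7032j + 0.7032k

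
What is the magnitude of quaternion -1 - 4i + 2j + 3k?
√30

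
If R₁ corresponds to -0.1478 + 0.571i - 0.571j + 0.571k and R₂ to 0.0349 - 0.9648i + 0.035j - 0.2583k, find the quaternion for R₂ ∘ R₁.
0.7132 + 0.035i + 0.3783j + 0.589k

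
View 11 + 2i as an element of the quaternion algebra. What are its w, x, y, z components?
11 + 2i + 0j + 0k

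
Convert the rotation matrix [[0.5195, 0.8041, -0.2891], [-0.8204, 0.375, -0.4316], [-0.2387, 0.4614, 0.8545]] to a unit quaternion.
0.829 + 0.2693i - 0.0152j - 0.4899k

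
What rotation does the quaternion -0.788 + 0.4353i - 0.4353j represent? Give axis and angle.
axis = (√2/2, -√2/2, 0), θ = 284°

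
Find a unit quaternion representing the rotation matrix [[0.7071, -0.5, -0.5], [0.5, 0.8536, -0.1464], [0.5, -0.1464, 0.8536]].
0.9239 - 0.2706j + 0.2706k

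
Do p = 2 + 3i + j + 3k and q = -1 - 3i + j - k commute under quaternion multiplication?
No: pq = 9 - 13i - 5j + k ≠ 9 - 5i + 7j - 11k = qp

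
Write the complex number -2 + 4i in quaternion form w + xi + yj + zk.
-2 + 4i + 0j + 0k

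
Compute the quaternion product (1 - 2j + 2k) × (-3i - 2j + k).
-6 - i - 8j - 5k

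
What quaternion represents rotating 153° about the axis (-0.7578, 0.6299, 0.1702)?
0.2334 - 0.7369i + 0.6125j + 0.1655k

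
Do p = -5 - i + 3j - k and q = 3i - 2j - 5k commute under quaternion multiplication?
No: pq = 4 - 32i + 2j + 18k ≠ 4 + 2i + 18j + 32k = qp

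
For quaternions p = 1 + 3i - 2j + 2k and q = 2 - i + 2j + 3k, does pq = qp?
No: pq = 3 - 5i - 13j + 11k ≠ 3 + 15i + 9j + 3k = qp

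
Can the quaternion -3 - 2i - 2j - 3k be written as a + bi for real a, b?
No. The quaternion -3 - 2i - 2j - 3k has j-coefficient y = -2 and k-coefficient z = -3, not both zero, so it does not lie in the complex subalgebra spanned by 1 and i.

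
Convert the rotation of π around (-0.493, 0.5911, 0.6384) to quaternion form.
-0.493i + 0.5911j + 0.6384k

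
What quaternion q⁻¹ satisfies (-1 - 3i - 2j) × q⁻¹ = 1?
-0.0714 + 0.2143i + 0.1429j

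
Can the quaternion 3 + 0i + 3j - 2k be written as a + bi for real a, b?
No. The quaternion 3 + 3j - 2k has j-coefficient y = 3 and k-coefficient z = -2, not both zero, so it does not lie in the complex subalgebra spanned by 1 and i.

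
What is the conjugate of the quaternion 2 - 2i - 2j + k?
2 + 2i + 2j - k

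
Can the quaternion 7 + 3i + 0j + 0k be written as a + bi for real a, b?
Yes. The quaternion 7 + 3i has j- and k-coefficients y = z = 0, so it lies in the complex subalgebra spanned by 1 and i.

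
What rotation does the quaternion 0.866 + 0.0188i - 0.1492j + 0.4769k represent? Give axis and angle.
axis = (0.0376, -0.2984, 0.9537), θ = π/3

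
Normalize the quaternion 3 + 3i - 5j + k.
0.4523 + 0.4523i - 0.7538j + 0.1508k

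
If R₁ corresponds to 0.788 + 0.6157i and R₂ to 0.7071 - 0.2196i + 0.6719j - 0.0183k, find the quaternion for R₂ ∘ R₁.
0.6924 + 0.2623i + 0.5182j - 0.4281k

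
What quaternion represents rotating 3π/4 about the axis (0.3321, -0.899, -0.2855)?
0.3827 + 0.3068i - 0.8306j - 0.2638k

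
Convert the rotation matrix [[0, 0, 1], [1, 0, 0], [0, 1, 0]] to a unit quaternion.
0.5 + 0.5i + 0.5j + 0.5k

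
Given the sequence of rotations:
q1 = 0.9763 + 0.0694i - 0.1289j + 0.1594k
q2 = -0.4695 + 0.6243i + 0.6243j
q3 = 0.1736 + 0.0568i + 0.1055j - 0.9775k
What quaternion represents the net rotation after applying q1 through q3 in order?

q2 · q1 = -0.4212 + 0.6764i + 0.5705j - 0.1986k
q3 · q2 · q1 = -0.3659 + 0.6302i - 0.5953j + 0.3383k
-0.3659 + 0.6302i - 0.5953j + 0.3383k


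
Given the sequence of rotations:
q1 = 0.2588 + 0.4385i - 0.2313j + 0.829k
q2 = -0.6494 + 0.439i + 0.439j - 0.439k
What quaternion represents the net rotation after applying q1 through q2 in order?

q2 · q1 = 0.1049 + 0.0912i - 0.2926j - 0.946k
0.1049 + 0.0912i - 0.2926j - 0.946k


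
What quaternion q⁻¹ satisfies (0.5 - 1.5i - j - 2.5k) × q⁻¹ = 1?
0.0513 + 0.1538i + 0.1026j + 0.2564k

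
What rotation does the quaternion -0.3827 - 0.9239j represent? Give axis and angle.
axis = (0, -1, 0), θ = 5π/4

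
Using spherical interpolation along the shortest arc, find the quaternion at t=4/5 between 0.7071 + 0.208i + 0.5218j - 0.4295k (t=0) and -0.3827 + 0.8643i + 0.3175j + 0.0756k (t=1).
-0.1471 + 0.8759i + 0.4559j - 0.0582k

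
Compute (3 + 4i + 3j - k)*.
3 - 4i - 3j + k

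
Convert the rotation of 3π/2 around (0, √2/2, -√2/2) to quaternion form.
-0.7071 + 0.5j - 0.5k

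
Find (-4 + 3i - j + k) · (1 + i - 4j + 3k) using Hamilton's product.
-14 + 7j - 22k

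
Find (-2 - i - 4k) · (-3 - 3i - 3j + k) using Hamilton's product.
7 - 3i + 19j + 13k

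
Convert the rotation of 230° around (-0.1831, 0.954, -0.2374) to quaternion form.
-0.4226 - 0.1659i + 0.8646j - 0.2152k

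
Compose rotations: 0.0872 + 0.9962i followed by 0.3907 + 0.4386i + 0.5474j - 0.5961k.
-0.4029 + 0.4275i - 0.5461j - 0.5973k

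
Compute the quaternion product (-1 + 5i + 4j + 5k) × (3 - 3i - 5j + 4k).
12 + 59i - 18j - 2k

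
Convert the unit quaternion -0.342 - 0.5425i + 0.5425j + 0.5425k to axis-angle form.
axis = (-√3/3, √3/3, √3/3), θ = 220°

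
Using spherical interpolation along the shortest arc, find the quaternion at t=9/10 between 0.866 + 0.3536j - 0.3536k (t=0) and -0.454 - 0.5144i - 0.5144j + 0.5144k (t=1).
0.5097 + 0.4707i + 0.5092j - 0.5092k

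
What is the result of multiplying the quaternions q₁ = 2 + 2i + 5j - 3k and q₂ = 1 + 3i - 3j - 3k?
2 - 16i - 4j - 30k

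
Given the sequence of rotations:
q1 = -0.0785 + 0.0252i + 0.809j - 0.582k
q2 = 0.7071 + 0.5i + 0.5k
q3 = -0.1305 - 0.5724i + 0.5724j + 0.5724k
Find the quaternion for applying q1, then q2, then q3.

q2 · q1 = 0.2229 - 0.4259i + 0.8756j - 0.0463k
q3 · q2 · q1 = -0.7476 - 0.5997i - 0.257j - 0.1238k
-0.7476 - 0.5997i - 0.257j - 0.1238k


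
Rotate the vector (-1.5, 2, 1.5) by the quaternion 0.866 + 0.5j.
(0.549, 2, 2.049)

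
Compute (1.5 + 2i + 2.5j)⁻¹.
0.12 - 0.16i - 0.2j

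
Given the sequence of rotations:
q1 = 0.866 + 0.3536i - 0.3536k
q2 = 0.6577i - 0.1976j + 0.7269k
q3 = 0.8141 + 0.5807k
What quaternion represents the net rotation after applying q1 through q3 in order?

q2 · q1 = 0.0245 + 0.6394i + 0.3185j + 0.6994k
q3 · q2 · q1 = -0.3862 + 0.3356i + 0.6306j + 0.5836k
-0.3862 + 0.3356i + 0.6306j + 0.5836k


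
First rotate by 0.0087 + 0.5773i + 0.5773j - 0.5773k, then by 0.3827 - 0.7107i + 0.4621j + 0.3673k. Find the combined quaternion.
0.3589 - 0.2641i + 0.0267j - 0.8948k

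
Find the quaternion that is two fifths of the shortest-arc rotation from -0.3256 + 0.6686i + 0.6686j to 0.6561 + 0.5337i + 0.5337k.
0.1097 + 0.8017i + 0.5103j + 0.2914k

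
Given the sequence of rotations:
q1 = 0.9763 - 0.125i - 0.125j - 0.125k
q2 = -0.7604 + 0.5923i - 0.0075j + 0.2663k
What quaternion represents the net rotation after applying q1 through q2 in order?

q2 · q1 = -0.636 + 0.7075i + 0.1285j + 0.2801k
-0.636 + 0.7075i + 0.1285j + 0.2801k


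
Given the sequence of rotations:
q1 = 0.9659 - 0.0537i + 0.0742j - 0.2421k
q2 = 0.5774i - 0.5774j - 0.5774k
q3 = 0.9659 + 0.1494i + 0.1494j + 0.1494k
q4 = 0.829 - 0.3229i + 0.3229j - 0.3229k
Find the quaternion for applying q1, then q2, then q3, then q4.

q2 · q1 = -0.0659 + 0.7403i - 0.3869j - 0.5459k
q3 · q2 · q1 = -0.0349 + 0.6815i - 0.1914j - 0.7055k
q4 · q3 · q2 · q1 = 0.0251 + 0.2866i - 0.6178j - 0.7318k
0.0251 + 0.2866i - 0.6178j - 0.7318k


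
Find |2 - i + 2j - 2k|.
√13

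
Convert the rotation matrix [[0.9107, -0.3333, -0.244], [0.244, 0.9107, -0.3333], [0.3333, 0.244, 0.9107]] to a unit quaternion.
0.9659 + 0.1494i - 0.1494j + 0.1494k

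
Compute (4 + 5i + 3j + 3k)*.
4 - 5i - 3j - 3k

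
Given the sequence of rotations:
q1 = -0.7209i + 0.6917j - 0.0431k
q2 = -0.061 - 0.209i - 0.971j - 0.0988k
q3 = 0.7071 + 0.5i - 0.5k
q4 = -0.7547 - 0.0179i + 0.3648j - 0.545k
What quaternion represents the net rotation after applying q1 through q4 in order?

q2 · q1 = 0.5167 + 0.1542i + 0.02j - 0.8419k
q3 · q2 · q1 = -0.1327 + 0.3774i + 0.358j - 0.8437k
q4 · q3 · q2 · q1 = -0.4835 - 0.3951i - 0.5394j + 0.565k
-0.4835 - 0.3951i - 0.5394j + 0.565k


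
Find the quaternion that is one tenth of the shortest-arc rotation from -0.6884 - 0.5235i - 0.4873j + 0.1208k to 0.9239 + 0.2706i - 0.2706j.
-0.7403 - 0.5139i - 0.419j + 0.1115k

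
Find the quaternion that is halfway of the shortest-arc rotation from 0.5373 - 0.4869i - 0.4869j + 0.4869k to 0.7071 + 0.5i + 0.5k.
0.7491 + 0.0079i - 0.2931j + 0.5941k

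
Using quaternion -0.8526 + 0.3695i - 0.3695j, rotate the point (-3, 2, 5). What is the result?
(0.423, 5.423, 2.899)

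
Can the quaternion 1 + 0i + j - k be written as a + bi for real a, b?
No. The quaternion 1 + j - k has j-coefficient y = 1 and k-coefficient z = -1, not both zero, so it does not lie in the complex subalgebra spanned by 1 and i.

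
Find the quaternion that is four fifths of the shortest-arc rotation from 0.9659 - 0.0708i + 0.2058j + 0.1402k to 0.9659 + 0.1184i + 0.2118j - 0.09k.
0.9729 + 0.0809i + 0.2121j - 0.0439k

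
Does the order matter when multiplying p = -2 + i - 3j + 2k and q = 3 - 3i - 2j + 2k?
Yes: pq = -13 + 7i - 13j - 9k ≠ -13 + 11i + 3j + 13k = qp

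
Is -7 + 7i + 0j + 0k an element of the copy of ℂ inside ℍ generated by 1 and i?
Yes. The quaternion -7 + 7i has j- and k-coefficients y = z = 0, so it lies in the complex subalgebra spanned by 1 and i.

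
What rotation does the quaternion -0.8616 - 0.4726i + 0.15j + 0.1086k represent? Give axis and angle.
axis = (-0.9311, 0.2955, 0.214), θ = 299°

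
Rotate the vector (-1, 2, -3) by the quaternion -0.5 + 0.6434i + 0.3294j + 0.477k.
(0.621, -3.386, -1.467)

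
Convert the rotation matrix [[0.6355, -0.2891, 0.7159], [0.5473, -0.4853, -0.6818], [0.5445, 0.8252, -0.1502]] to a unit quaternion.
0.5 + 0.7535i + 0.0857j + 0.4182k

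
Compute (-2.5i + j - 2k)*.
2.5i - j + 2k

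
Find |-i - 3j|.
√10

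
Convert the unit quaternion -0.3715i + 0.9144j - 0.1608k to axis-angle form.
axis = (-0.3715, 0.9144, -0.1608), θ = π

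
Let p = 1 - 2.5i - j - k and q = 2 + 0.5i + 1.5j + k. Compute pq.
5.75 - 4i + 1.5j - 4.25k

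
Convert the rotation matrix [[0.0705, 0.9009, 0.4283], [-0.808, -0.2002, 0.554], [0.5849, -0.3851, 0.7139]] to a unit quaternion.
0.6293 - 0.3731i - 0.0622j - 0.6789k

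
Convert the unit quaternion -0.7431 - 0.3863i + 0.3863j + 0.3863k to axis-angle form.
axis = (-√3/3, √3/3, √3/3), θ = 276°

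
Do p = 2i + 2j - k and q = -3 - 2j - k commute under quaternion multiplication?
No: pq = 3 - 10i - 4j - k ≠ 3 - 2i - 8j + 7k = qp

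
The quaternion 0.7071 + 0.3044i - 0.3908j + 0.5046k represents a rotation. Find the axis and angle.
axis = (0.4305, -0.5527, 0.7136), θ = π/2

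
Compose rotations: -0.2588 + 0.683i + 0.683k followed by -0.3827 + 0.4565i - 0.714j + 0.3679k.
-0.464 - 0.8672i + 0.1243j + 0.1311k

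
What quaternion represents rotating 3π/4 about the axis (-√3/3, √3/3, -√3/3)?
0.3827 - 0.5334i + 0.5334j - 0.5334k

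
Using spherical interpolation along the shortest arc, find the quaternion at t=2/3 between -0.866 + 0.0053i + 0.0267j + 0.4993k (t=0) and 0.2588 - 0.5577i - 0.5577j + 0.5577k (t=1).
-0.2031 - 0.4738i - 0.4633j + 0.7209k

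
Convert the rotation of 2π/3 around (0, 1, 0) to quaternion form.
0.5 + 0.866j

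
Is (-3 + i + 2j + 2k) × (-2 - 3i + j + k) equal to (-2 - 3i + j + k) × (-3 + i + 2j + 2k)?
No: pq = 5 + 7i - 14j ≠ 5 + 7i - 14k = qp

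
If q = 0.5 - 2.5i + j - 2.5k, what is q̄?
0.5 + 2.5i - j + 2.5k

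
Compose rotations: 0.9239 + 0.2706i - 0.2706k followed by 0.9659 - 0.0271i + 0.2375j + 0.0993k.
0.9266 + 0.1721i + 0.239j - 0.2339k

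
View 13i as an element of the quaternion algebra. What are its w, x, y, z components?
0 + 13i + 0j + 0k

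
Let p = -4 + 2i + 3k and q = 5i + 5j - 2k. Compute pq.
-4 - 35i - j + 18k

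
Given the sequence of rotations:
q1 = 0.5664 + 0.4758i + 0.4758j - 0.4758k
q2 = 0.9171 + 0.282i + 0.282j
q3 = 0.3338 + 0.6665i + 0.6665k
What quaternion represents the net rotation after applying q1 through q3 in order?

q2 · q1 = 0.2511 + 0.4619i + 0.7303j - 0.4364k
q3 · q2 · q1 = 0.0668 - 0.1652i + 0.8425j + 0.5084k
0.0668 - 0.1652i + 0.8425j + 0.5084k


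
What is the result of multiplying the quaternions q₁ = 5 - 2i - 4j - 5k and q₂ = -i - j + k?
-1 - 14i + 2j + 3k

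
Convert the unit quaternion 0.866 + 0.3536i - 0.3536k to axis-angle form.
axis = (√2/2, 0, -√2/2), θ = π/3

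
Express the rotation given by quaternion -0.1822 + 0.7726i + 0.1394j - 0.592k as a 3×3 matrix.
[[0.2602, -0.0003, -0.9656], [0.4311, -0.8947, 0.1165], [-0.864, -0.4466, -0.2327]]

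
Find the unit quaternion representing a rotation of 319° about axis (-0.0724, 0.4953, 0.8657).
-0.9367 - 0.0254i + 0.1735j + 0.3032k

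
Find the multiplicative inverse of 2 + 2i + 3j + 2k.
0.0952 - 0.0952i - 0.1429j - 0.0952k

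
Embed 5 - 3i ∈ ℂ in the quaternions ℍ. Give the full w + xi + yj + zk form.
5 - 3i + 0j + 0k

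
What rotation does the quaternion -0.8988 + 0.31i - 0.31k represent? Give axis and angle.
axis = (√2/2, 0, -√2/2), θ = 308°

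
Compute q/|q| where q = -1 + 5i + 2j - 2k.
-0.1715 + 0.8575i + 0.343j - 0.343k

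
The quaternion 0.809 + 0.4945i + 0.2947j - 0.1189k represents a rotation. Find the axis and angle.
axis = (0.8413, 0.5014, -0.2023), θ = 72°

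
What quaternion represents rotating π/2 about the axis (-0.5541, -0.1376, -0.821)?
0.7071 - 0.3918i - 0.0973j - 0.5805k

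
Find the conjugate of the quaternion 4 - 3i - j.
4 + 3i + j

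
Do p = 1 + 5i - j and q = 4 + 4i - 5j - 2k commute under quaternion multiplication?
No: pq = -21 + 26i + j - 23k ≠ -21 + 22i - 19j + 19k = qp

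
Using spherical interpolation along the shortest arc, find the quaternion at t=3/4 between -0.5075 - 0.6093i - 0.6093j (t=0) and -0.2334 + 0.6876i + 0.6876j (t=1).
0.0436 - 0.7064i - 0.7064j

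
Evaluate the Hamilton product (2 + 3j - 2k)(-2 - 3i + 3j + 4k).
-5 + 12i + 6j + 21k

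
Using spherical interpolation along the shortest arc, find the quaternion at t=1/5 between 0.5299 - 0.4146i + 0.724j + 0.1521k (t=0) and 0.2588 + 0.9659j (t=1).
0.4874 - 0.3386i + 0.7952j + 0.1242k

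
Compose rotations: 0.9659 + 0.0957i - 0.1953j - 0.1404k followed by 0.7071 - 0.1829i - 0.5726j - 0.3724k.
0.5364 - 0.1013i - 0.7525j - 0.3685k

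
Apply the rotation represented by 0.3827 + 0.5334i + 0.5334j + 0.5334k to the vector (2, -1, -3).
(-3.369, 1.61, -0.242)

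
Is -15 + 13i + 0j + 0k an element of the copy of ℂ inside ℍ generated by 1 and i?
Yes. The quaternion -15 + 13i has j- and k-coefficients y = z = 0, so it lies in the complex subalgebra spanned by 1 and i.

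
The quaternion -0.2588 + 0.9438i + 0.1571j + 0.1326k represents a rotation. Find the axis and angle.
axis = (0.9771, 0.1626, 0.1373), θ = 7π/6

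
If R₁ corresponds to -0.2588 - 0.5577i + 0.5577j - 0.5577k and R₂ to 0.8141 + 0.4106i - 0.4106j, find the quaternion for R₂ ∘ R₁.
0.2473 - 0.3313i + 0.7893j - 0.454k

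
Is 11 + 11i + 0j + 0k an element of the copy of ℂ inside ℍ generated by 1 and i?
Yes. The quaternion 11 + 11i has j- and k-coefficients y = z = 0, so it lies in the complex subalgebra spanned by 1 and i.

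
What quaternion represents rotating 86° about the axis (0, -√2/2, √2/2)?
0.7314 - 0.4822j + 0.4822k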